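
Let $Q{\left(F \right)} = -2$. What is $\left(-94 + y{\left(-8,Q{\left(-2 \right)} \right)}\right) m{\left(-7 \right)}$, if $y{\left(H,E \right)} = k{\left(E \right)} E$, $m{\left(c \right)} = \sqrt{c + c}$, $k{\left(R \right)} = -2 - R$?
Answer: $- 94 i \sqrt{14} \approx - 351.72 i$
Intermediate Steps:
$m{\left(c \right)} = \sqrt{2} \sqrt{c}$ ($m{\left(c \right)} = \sqrt{2 c} = \sqrt{2} \sqrt{c}$)
$y{\left(H,E \right)} = E \left(-2 - E\right)$ ($y{\left(H,E \right)} = \left(-2 - E\right) E = E \left(-2 - E\right)$)
$\left(-94 + y{\left(-8,Q{\left(-2 \right)} \right)}\right) m{\left(-7 \right)} = \left(-94 - - 2 \left(2 - 2\right)\right) \sqrt{2} \sqrt{-7} = \left(-94 - \left(-2\right) 0\right) \sqrt{2} i \sqrt{7} = \left(-94 + 0\right) i \sqrt{14} = - 94 i \sqrt{14}$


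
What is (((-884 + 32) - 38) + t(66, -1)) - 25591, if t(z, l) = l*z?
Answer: -26547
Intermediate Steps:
(((-884 + 32) - 38) + t(66, -1)) - 25591 = (((-884 + 32) - 38) - 1*66) - 25591 = ((-852 - 38) - 66) - 25591 = (-890 - 66) - 25591 = -956 - 25591 = -26547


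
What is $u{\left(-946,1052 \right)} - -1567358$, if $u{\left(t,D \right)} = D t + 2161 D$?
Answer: $2845538$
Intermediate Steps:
$u{\left(t,D \right)} = 2161 D + D t$
$u{\left(-946,1052 \right)} - -1567358 = 1052 \left(2161 - 946\right) - -1567358 = 1052 \cdot 1215 + 1567358 = 1278180 + 1567358 = 2845538$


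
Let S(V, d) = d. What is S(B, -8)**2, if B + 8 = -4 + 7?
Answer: 64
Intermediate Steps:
B = -5 (B = -8 + (-4 + 7) = -8 + 3 = -5)
S(B, -8)**2 = (-8)**2 = 64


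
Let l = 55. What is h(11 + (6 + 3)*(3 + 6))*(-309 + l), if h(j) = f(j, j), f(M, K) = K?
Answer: -23368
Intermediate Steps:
h(j) = j
h(11 + (6 + 3)*(3 + 6))*(-309 + l) = (11 + (6 + 3)*(3 + 6))*(-309 + 55) = (11 + 9*9)*(-254) = (11 + 81)*(-254) = 92*(-254) = -23368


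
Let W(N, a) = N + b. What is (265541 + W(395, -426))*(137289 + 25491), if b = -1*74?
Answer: 43277016360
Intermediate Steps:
b = -74
W(N, a) = -74 + N (W(N, a) = N - 74 = -74 + N)
(265541 + W(395, -426))*(137289 + 25491) = (265541 + (-74 + 395))*(137289 + 25491) = (265541 + 321)*162780 = 265862*162780 = 43277016360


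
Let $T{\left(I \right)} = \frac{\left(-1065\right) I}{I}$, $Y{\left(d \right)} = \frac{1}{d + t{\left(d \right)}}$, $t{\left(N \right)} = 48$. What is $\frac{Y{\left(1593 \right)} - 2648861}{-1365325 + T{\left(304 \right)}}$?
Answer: $\frac{434678090}{224224599} \approx 1.9386$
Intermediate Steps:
$Y{\left(d \right)} = \frac{1}{48 + d}$ ($Y{\left(d \right)} = \frac{1}{d + 48} = \frac{1}{48 + d}$)
$T{\left(I \right)} = -1065$
$\frac{Y{\left(1593 \right)} - 2648861}{-1365325 + T{\left(304 \right)}} = \frac{\frac{1}{48 + 1593} - 2648861}{-1365325 - 1065} = \frac{\frac{1}{1641} - 2648861}{-1366390} = \left(\frac{1}{1641} - 2648861\right) \left(- \frac{1}{1366390}\right) = \left(- \frac{4346780900}{1641}\right) \left(- \frac{1}{1366390}\right) = \frac{434678090}{224224599}$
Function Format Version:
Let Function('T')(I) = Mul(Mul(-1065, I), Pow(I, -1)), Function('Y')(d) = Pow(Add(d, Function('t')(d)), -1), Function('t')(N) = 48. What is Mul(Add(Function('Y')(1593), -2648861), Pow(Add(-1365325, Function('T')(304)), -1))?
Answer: Rational(434678090, 224224599) ≈ 1.9386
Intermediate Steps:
Function('Y')(d) = Pow(Add(48, d), -1) (Function('Y')(d) = Pow(Add(d, 48), -1) = Pow(Add(48, d), -1))
Function('T')(I) = -1065
Mul(Add(Function('Y')(1593), -2648861), Pow(Add(-1365325, Function('T')(304)), -1)) = Mul(Add(Pow(Add(48, 1593), -1), -2648861), Pow(Add(-1365325, -1065), -1)) = Mul(Add(Pow(1641, -1), -2648861), Pow(-1366390, -1)) = Mul(Add(Rational(1, 1641), -2648861), Rational(-1, 1366390)) = Mul(Rational(-4346780900, 1641), Rational(-1, 1366390)) = Rational(434678090, 224224599)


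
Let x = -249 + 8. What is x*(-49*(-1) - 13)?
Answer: -8676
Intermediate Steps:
x = -241
x*(-49*(-1) - 13) = -241*(-49*(-1) - 13) = -241*(49 - 13) = -241*36 = -8676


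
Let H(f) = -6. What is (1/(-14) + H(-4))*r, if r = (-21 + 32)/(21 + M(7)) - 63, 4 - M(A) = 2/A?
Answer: 65705/173 ≈ 379.80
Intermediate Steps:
M(A) = 4 - 2/A
r = -10822/173 (r = (-21 + 32)/(21 + (4 - 2/7)) - 63 = 11/(21 + (4 - 2*⅐)) - 63 = 11/(21 + (4 - 2/7)) - 63 = 11/(21 + 26/7) - 63 = 11/(173/7) - 63 = 11*(7/173) - 63 = 77/173 - 63 = -10822/173 ≈ -62.555)
(1/(-14) + H(-4))*r = (1/(-14) - 6)*(-10822/173) = (-1/14 - 6)*(-10822/173) = -85/14*(-10822/173) = 65705/173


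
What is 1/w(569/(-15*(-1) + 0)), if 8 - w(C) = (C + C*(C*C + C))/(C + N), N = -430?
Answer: 1323225/199790249 ≈ 0.0066231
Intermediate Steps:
w(C) = 8 - (C + C*(C + C²))/(-430 + C) (w(C) = 8 - (C + C*(C*C + C))/(C - 430) = 8 - (C + C*(C² + C))/(-430 + C) = 8 - (C + C*(C + C²))/(-430 + C))
1/w(569/(-15*(-1) + 0)) = 1/((-3440 - (569/(-15*(-1) + 0))² - (569/(-15*(-1) + 0))³ + 7*(569/(-15*(-1) + 0)))/(-430 + 569/(-15*(-1) + 0))) = 1/((-3440 - (569/(15 + 0))² - (569/(15 + 0))³ + 7*(569/(15 + 0)))/(-430 + 569/(15 + 0))) = 1/((-3440 - (569/15)² - (569/15)³ + 7*(569/15))/(-430 + 569/15)) = 1/((-3440 - 1*323761/225 - 1*184220009/3375 + 3983/15)/(-5881/15)) = 1/(-15*(-3440 - 323761/225 - 184220009/3375 + 3983/15)/5881) = 1/(-15/5881*(-199790249/3375)) = 1/(199790249/1323225) = 1323225/199790249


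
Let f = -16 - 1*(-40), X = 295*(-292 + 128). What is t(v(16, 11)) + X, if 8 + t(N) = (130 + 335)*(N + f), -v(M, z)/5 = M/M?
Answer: -39553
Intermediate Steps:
v(M, z) = -5 (v(M, z) = -5*M/M = -5*1 = -5)
X = -48380 (X = 295*(-164) = -48380)
f = 24 (f = -16 + 40 = 24)
t(N) = 11152 + 465*N (t(N) = -8 + (130 + 335)*(N + 24) = -8 + 465*(24 + N) = -8 + (11160 + 465*N) = 11152 + 465*N)
t(v(16, 11)) + X = (11152 + 465*(-5)) - 48380 = (11152 - 2325) - 48380 = 8827 - 48380 = -39553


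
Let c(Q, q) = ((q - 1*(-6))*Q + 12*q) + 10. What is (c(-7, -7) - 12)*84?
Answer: -6636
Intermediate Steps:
c(Q, q) = 10 + 12*q + Q*(6 + q) (c(Q, q) = ((q + 6)*Q + 12*q) + 10 = ((6 + q)*Q + 12*q) + 10 = (Q*(6 + q) + 12*q) + 10 = (12*q + Q*(6 + q)) + 10 = 10 + 12*q + Q*(6 + q))
(c(-7, -7) - 12)*84 = ((10 + 6*(-7) + 12*(-7) - 7*(-7)) - 12)*84 = ((10 - 42 - 84 + 49) - 12)*84 = (-67 - 12)*84 = -79*84 = -6636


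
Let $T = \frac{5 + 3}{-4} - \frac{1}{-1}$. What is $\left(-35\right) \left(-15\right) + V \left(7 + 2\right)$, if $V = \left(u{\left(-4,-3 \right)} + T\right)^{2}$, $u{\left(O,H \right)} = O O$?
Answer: $2550$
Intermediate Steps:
$T = -1$ ($T = 8 \left(- \frac{1}{4}\right) - -1 = -2 + 1 = -1$)
$u{\left(O,H \right)} = O^{2}$
$V = 225$ ($V = \left(\left(-4\right)^{2} - 1\right)^{2} = \left(16 - 1\right)^{2} = 15^{2} = 225$)
$\left(-35\right) \left(-15\right) + V \left(7 + 2\right) = \left(-35\right) \left(-15\right) + 225 \left(7 + 2\right) = 525 + 225 \cdot 9 = 525 + 2025 = 2550$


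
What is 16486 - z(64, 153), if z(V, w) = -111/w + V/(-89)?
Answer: 74836511/4539 ≈ 16487.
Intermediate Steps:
z(V, w) = -111/w - V/89 (z(V, w) = -111/w + V*(-1/89) = -111/w - V/89)
16486 - z(64, 153) = 16486 - (-111/153 - 1/89*64) = 16486 - (-111*1/153 - 64/89) = 16486 - (-37/51 - 64/89) = 16486 - 1*(-6557/4539) = 16486 + 6557/4539 = 74836511/4539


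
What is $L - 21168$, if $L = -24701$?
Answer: $-45869$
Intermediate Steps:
$L - 21168 = -24701 - 21168 = -45869$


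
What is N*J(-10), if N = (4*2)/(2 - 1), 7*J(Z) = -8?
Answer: -64/7 ≈ -9.1429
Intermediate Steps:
J(Z) = -8/7 (J(Z) = (1/7)*(-8) = -8/7)
N = 8 (N = 8/1 = 8*1 = 8)
N*J(-10) = 8*(-8/7) = -64/7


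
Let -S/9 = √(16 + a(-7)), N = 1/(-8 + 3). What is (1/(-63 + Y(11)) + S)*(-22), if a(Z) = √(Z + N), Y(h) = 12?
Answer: 22/51 + 198*√(400 + 30*I*√5)/5 ≈ 795.19 + 66.181*I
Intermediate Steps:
N = -⅕ (N = 1/(-5) = -⅕ ≈ -0.20000)
a(Z) = √(-⅕ + Z) (a(Z) = √(Z - ⅕) = √(-⅕ + Z))
S = -9*√(16 + 6*I*√5/5) (S = -9*√(16 + √(-5 + 25*(-7))/5) = -9*√(16 + √(-5 - 175)/5) = -9*√(16 + √(-180)/5) = -9*√(16 + (6*I*√5)/5) = -9*√(16 + 6*I*√5/5) ≈ -36.125 - 3.0082*I)
(1/(-63 + Y(11)) + S)*(-22) = (1/(-63 + 12) - 9*√(400 + 30*I*√5)/5)*(-22) = (1/(-51) - 9*√(400 + 30*I*√5)/5)*(-22) = (-1/51 - 9*√(400 + 30*I*√5)/5)*(-22) = 22/51 + 198*√(400 + 30*I*√5)/5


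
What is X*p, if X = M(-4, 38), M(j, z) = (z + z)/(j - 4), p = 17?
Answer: -323/2 ≈ -161.50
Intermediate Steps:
M(j, z) = 2*z/(-4 + j) (M(j, z) = (2*z)/(-4 + j) = 2*z/(-4 + j))
X = -19/2 (X = 2*38/(-4 - 4) = 2*38/(-8) = 2*38*(-1/8) = -19/2 ≈ -9.5000)
X*p = -19/2*17 = -323/2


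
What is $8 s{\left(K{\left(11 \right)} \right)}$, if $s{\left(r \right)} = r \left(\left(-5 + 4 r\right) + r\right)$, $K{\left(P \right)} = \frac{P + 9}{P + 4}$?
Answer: $\frac{160}{9} \approx 17.778$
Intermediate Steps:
$K{\left(P \right)} = \frac{9 + P}{4 + P}$
$s{\left(r \right)} = r \left(-5 + 5 r\right)$
$8 s{\left(K{\left(11 \right)} \right)} = 8 \cdot 5 \frac{9 + 11}{4 + 11} \left(-1 + \frac{9 + 11}{4 + 11}\right) = 8 \cdot 5 \cdot \frac{1}{15} \cdot 20 \left(-1 + \frac{1}{15} \cdot 20\right) = 8 \cdot 5 \cdot \frac{4}{3} \left(-1 + \frac{4}{3}\right) = 8 \cdot 5 \cdot \frac{4}{3} \cdot \frac{1}{3} = 8 \cdot \frac{20}{9} = \frac{160}{9}$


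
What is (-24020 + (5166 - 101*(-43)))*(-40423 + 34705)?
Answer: 82973898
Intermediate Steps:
(-24020 + (5166 - 101*(-43)))*(-40423 + 34705) = (-24020 + (5166 + 4343))*(-5718) = (-24020 + 9509)*(-5718) = -14511*(-5718) = 82973898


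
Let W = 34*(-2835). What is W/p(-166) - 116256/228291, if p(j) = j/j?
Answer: -1047861226/10871 ≈ -96391.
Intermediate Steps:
p(j) = 1
W = -96390
W/p(-166) - 116256/228291 = -96390/1 - 116256/228291 = -96390*1 - 116256*1/228291 = -96390 - 5536/10871 = -1047861226/10871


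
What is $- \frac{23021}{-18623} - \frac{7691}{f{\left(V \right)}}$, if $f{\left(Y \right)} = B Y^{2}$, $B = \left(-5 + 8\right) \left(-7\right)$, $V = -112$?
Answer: $\frac{6207513397}{4905745152} \approx 1.2654$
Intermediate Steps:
$B = -21$ ($B = 3 \left(-7\right) = -21$)
$f{\left(Y \right)} = - 21 Y^{2}$
$- \frac{23021}{-18623} - \frac{7691}{f{\left(V \right)}} = - \frac{23021}{-18623} - \frac{7691}{\left(-21\right) \left(-112\right)^{2}} = \left(-23021\right) \left(- \frac{1}{18623}\right) - \frac{7691}{\left(-21\right) 12544} = \frac{23021}{18623} - \frac{7691}{-263424} = \frac{23021}{18623} - - \frac{7691}{263424} = \frac{23021}{18623} + \frac{7691}{263424} = \frac{6207513397}{4905745152}$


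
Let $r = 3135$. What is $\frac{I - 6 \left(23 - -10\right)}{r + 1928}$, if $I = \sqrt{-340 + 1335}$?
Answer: $- \frac{198}{5063} + \frac{\sqrt{995}}{5063} \approx -0.032877$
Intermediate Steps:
$I = \sqrt{995} \approx 31.544$
$\frac{I - 6 \left(23 - -10\right)}{r + 1928} = \frac{\sqrt{995} - 6 \left(23 - -10\right)}{3135 + 1928} = \frac{\sqrt{995} - 6 \left(23 + 10\right)}{5063} = \left(\sqrt{995} - 198\right) \frac{1}{5063} = \left(-198 + \sqrt{995}\right) \frac{1}{5063} = - \frac{198}{5063} + \frac{\sqrt{995}}{5063}$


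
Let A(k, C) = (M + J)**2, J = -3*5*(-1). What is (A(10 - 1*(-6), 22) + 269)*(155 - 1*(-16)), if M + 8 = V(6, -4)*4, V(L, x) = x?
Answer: 59850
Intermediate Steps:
M = -24 (M = -8 - 4*4 = -8 - 16 = -24)
J = 15 (J = -15*(-1) = 15)
A(k, C) = 81 (A(k, C) = (-24 + 15)**2 = (-9)**2 = 81)
(A(10 - 1*(-6), 22) + 269)*(155 - 1*(-16)) = (81 + 269)*(155 - 1*(-16)) = 350*(155 + 16) = 350*171 = 59850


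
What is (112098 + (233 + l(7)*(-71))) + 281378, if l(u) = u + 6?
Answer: 392786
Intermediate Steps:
l(u) = 6 + u
(112098 + (233 + l(7)*(-71))) + 281378 = (112098 + (233 + (6 + 7)*(-71))) + 281378 = (112098 + (233 + 13*(-71))) + 281378 = (112098 + (233 - 923)) + 281378 = (112098 - 690) + 281378 = 111408 + 281378 = 392786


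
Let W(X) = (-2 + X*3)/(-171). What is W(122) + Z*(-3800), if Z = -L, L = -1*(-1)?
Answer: 649436/171 ≈ 3797.9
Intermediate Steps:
L = 1
Z = -1 (Z = -1*1 = -1)
W(X) = 2/171 - X/57 (W(X) = (-2 + 3*X)*(-1/171) = 2/171 - X/57)
W(122) + Z*(-3800) = (2/171 - 1/57*122) - 1*(-3800) = (2/171 - 122/57) + 3800 = -364/171 + 3800 = 649436/171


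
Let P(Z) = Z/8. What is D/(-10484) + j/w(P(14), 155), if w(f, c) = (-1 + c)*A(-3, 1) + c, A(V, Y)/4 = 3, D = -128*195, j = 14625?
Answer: 50830845/5249863 ≈ 9.6823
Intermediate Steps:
P(Z) = Z/8 (P(Z) = Z*(⅛) = Z/8)
D = -24960
A(V, Y) = 12 (A(V, Y) = 4*3 = 12)
w(f, c) = -12 + 13*c (w(f, c) = (-1 + c)*12 + c = (-12 + 12*c) + c = -12 + 13*c)
D/(-10484) + j/w(P(14), 155) = -24960/(-10484) + 14625/(-12 + 13*155) = -24960*(-1/10484) + 14625/(-12 + 2015) = 6240/2621 + 14625/2003 = 50830845/5249863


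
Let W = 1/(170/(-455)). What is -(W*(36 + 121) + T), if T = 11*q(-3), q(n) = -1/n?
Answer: 42487/102 ≈ 416.54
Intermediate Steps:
W = -91/34 (W = 1/(170*(-1/455)) = 1/(-34/91) = -91/34 ≈ -2.6765)
T = 11/3 (T = 11*(-1/(-3)) = 11*(-1*(-1/3)) = 11*(1/3) = 11/3 ≈ 3.6667)
-(W*(36 + 121) + T) = -(-91*(36 + 121)/34 + 11/3) = -(-91/34*157 + 11/3) = -(-14287/34 + 11/3) = -1*(-42487/102) = 42487/102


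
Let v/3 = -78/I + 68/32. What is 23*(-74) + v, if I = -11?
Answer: -147343/88 ≈ -1674.4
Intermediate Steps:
v = 2433/88 (v = 3*(-78/(-11) + 68/32) = 3*(-78*(-1/11) + 68*(1/32)) = 3*(78/11 + 17/8) = 3*(811/88) = 2433/88 ≈ 27.648)
23*(-74) + v = 23*(-74) + 2433/88 = -1702 + 2433/88 = -147343/88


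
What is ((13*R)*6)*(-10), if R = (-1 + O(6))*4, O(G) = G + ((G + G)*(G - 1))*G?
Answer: -1138800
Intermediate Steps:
O(G) = G + 2*G²*(-1 + G) (O(G) = G + ((2*G)*(-1 + G))*G = G + (2*G*(-1 + G))*G = G + 2*G²*(-1 + G))
R = 1460 (R = (-1 + 6*(1 - 2*6 + 2*6²))*4 = (-1 + 6*(1 - 12 + 2*36))*4 = (-1 + 6*(1 - 12 + 72))*4 = (-1 + 6*61)*4 = (-1 + 366)*4 = 365*4 = 1460)
((13*R)*6)*(-10) = ((13*1460)*6)*(-10) = (18980*6)*(-10) = 113880*(-10) = -1138800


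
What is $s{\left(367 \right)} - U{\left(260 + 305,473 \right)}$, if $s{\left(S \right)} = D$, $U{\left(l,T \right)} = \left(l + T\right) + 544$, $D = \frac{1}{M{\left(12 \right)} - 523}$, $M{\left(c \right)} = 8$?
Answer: $- \frac{814731}{515} \approx -1582.0$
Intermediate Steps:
$D = - \frac{1}{515}$ ($D = \frac{1}{8 - 523} = \frac{1}{-515} = - \frac{1}{515} \approx -0.0019417$)
$U{\left(l,T \right)} = 544 + T + l$ ($U{\left(l,T \right)} = \left(T + l\right) + 544 = 544 + T + l$)
$s{\left(S \right)} = - \frac{1}{515}$
$s{\left(367 \right)} - U{\left(260 + 305,473 \right)} = - \frac{1}{515} - \left(544 + 473 + \left(260 + 305\right)\right) = - \frac{1}{515} - \left(544 + 473 + 565\right) = - \frac{1}{515} - 1582 = - \frac{814731}{515}$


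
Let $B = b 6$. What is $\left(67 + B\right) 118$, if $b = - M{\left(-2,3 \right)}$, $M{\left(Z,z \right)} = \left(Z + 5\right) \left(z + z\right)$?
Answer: $-4838$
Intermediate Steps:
$M{\left(Z,z \right)} = 2 z \left(5 + Z\right)$ ($M{\left(Z,z \right)} = \left(5 + Z\right) 2 z = 2 z \left(5 + Z\right)$)
$b = -18$ ($b = - 2 \cdot 3 \left(5 - 2\right) = - 2 \cdot 3 \cdot 3 = \left(-1\right) 18 = -18$)
$B = -108$ ($B = \left(-18\right) 6 = -108$)
$\left(67 + B\right) 118 = \left(67 - 108\right) 118 = \left(-41\right) 118 = -4838$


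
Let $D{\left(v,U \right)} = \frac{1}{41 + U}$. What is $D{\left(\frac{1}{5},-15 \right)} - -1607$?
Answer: $\frac{41783}{26} \approx 1607.0$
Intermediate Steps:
$D{\left(\frac{1}{5},-15 \right)} - -1607 = \frac{1}{41 - 15} - -1607 = \frac{1}{26} + 1607 = \frac{41783}{26}$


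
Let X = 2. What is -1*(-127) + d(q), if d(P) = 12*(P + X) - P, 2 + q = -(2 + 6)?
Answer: 41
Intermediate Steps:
q = -10 (q = -2 - (2 + 6) = -2 - 1*8 = -2 - 8 = -10)
d(P) = 24 + 11*P (d(P) = 12*(P + 2) - P = 12*(2 + P) - P = (24 + 12*P) - P = 24 + 11*P)
-1*(-127) + d(q) = -1*(-127) + (24 + 11*(-10)) = 127 + (24 - 110) = 127 - 86 = 41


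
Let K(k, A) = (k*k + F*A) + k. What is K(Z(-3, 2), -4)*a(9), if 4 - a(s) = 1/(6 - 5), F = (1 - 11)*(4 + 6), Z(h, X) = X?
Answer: 1218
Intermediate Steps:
F = -100 (F = -10*10 = -100)
a(s) = 3 (a(s) = 4 - 1/(6 - 5) = 4 - 1/1 = 4 - 1*1 = 4 - 1 = 3)
K(k, A) = k + k² - 100*A (K(k, A) = (k*k - 100*A) + k = (k² - 100*A) + k = k + k² - 100*A)
K(Z(-3, 2), -4)*a(9) = (2 + 2² - 100*(-4))*3 = (2 + 4 + 400)*3 = 406*3 = 1218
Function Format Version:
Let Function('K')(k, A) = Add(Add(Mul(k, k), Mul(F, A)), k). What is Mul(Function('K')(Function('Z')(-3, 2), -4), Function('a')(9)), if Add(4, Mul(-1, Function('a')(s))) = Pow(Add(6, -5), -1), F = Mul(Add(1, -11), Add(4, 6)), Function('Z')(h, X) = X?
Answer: 1218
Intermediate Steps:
F = -100 (F = Mul(-10, 10) = -100)
Function('a')(s) = 3 (Function('a')(s) = Add(4, Mul(-1, Pow(Add(6, -5), -1))) = Add(4, Mul(-1, Pow(1, -1))) = Add(4, Mul(-1, 1)) = Add(4, -1) = 3)
Function('K')(k, A) = Add(k, Pow(k, 2), Mul(-100, A)) (Function('K')(k, A) = Add(Add(Mul(k, k), Mul(-100, A)), k) = Add(Add(Pow(k, 2), Mul(-100, A)), k) = Add(k, Pow(k, 2), Mul(-100, A)))
Mul(Function('K')(Function('Z')(-3, 2), -4), Function('a')(9)) = Mul(Add(2, Pow(2, 2), Mul(-100, -4)), 3) = Mul(Add(2, 4, 400), 3) = Mul(406, 3) = 1218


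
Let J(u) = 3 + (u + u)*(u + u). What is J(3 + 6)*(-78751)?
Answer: -25751577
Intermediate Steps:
J(u) = 3 + 4*u**2 (J(u) = 3 + (2*u)*(2*u) = 3 + 4*u**2)
J(3 + 6)*(-78751) = (3 + 4*(3 + 6)**2)*(-78751) = (3 + 4*9**2)*(-78751) = (3 + 4*81)*(-78751) = (3 + 324)*(-78751) = 327*(-78751) = -25751577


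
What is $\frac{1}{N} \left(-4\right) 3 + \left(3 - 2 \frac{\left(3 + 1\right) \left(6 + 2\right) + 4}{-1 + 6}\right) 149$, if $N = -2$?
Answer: $- \frac{8463}{5} \approx -1692.6$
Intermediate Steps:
$\frac{1}{N} \left(-4\right) 3 + \left(3 - 2 \frac{\left(3 + 1\right) \left(6 + 2\right) + 4}{-1 + 6}\right) 149 = \frac{1}{-2} \left(-4\right) 3 + \left(3 - 2 \frac{\left(3 + 1\right) \left(6 + 2\right) + 4}{-1 + 6}\right) 149 = \left(- \frac{1}{2}\right) \left(-4\right) 3 + \left(3 - 2 \frac{4 \cdot 8 + 4}{5}\right) 149 = 2 \cdot 3 + \left(3 - 2 \left(32 + 4\right) \frac{1}{5}\right) 149 = 6 + \left(3 - 2 \cdot 36 \cdot \frac{1}{5}\right) 149 = 6 + \left(3 - \frac{72}{5}\right) 149 = 6 - \frac{8493}{5} = - \frac{8463}{5}$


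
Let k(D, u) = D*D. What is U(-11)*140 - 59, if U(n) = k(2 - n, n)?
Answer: 23601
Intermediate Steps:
k(D, u) = D²
U(n) = (2 - n)²
U(-11)*140 - 59 = (-2 - 11)²*140 - 59 = (-13)²*140 - 59 = 169*140 - 59 = 23660 - 59 = 23601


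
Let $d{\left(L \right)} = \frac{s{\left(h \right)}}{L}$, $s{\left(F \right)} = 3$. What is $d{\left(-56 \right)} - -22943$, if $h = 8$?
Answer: $\frac{1284805}{56} \approx 22943.0$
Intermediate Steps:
$d{\left(L \right)} = \frac{3}{L}$
$d{\left(-56 \right)} - -22943 = \frac{3}{-56} - -22943 = 3 \left(- \frac{1}{56}\right) + 22943 = - \frac{3}{56} + 22943 = \frac{1284805}{56}$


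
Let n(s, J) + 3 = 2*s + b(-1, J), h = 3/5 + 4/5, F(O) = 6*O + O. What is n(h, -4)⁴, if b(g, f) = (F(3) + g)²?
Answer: 15968023992001/625 ≈ 2.5549e+10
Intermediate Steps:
F(O) = 7*O
h = 7/5 (h = 3*(⅕) + 4*(⅕) = ⅗ + ⅘ = 7/5 ≈ 1.4000)
b(g, f) = (21 + g)² (b(g, f) = (7*3 + g)² = (21 + g)²)
n(s, J) = 397 + 2*s (n(s, J) = -3 + (2*s + (21 - 1)²) = -3 + (2*s + 20²) = -3 + (2*s + 400) = -3 + (400 + 2*s) = 397 + 2*s)
n(h, -4)⁴ = (397 + 2*(7/5))⁴ = (397 + 14/5)⁴ = (1999/5)⁴ = 15968023992001/625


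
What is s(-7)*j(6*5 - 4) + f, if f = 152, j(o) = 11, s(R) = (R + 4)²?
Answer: 251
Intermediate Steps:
s(R) = (4 + R)²
s(-7)*j(6*5 - 4) + f = (4 - 7)²*11 + 152 = (-3)²*11 + 152 = 9*11 + 152 = 99 + 152 = 251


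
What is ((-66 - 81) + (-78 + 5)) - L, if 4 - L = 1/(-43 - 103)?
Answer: -32705/146 ≈ -224.01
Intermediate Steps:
L = 585/146 (L = 4 - 1/(-43 - 103) = 4 - 1/(-146) = 4 - 1*(-1/146) = 4 + 1/146 = 585/146 ≈ 4.0069)
((-66 - 81) + (-78 + 5)) - L = ((-66 - 81) + (-78 + 5)) - 1*585/146 = (-147 - 73) - 585/146 = -220 - 585/146 = -32705/146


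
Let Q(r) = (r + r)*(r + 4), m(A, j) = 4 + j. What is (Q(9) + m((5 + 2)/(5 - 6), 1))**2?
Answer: 57121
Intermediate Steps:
Q(r) = 2*r*(4 + r) (Q(r) = (2*r)*(4 + r) = 2*r*(4 + r))
(Q(9) + m((5 + 2)/(5 - 6), 1))**2 = (2*9*(4 + 9) + (4 + 1))**2 = (2*9*13 + 5)**2 = (234 + 5)**2 = 239**2 = 57121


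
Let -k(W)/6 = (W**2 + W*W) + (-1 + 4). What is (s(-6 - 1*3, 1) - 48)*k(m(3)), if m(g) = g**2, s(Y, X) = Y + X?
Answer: 55440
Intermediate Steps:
s(Y, X) = X + Y
k(W) = -18 - 12*W**2 (k(W) = -6*((W**2 + W*W) + (-1 + 4)) = -6*((W**2 + W**2) + 3) = -6*(2*W**2 + 3) = -6*(3 + 2*W**2) = -18 - 12*W**2)
(s(-6 - 1*3, 1) - 48)*k(m(3)) = ((1 + (-6 - 1*3)) - 48)*(-18 - 12*(3**2)**2) = ((1 + (-6 - 3)) - 48)*(-18 - 12*9**2) = ((1 - 9) - 48)*(-18 - 12*81) = (-8 - 48)*(-18 - 972) = -56*(-990) = 55440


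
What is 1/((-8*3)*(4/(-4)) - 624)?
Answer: -1/600 ≈ -0.0016667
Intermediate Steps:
1/((-8*3)*(4/(-4)) - 624) = 1/(-96*(-1)/4 - 624) = 1/(-24*(-1) - 624) = 1/(24 - 624) = 1/(-600) = -1/600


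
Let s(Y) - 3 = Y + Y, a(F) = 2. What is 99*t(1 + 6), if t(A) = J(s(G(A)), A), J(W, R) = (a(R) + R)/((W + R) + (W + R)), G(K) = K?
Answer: 297/16 ≈ 18.563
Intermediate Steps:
s(Y) = 3 + 2*Y (s(Y) = 3 + (Y + Y) = 3 + 2*Y)
J(W, R) = (2 + R)/(2*R + 2*W) (J(W, R) = (2 + R)/((W + R) + (W + R)) = (2 + R)/((R + W) + (R + W)) = (2 + R)/(2*R + 2*W))
t(A) = (1 + A/2)/(3 + 3*A) (t(A) = (1 + A/2)/(A + (3 + 2*A)) = (1 + A/2)/(3 + 3*A))
99*t(1 + 6) = 99*((2 + (1 + 6))/(6*(1 + (1 + 6)))) = 99*((2 + 7)/(6*(1 + 7))) = 99*((⅙)*9/8) = 99*((⅙)*(⅛)*9) = 99*(3/16) = 297/16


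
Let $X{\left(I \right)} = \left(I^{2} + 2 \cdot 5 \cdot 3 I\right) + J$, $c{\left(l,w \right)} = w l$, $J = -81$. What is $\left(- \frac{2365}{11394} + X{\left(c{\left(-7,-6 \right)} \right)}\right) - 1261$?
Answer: $\frac{19162343}{11394} \approx 1681.8$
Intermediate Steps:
$c{\left(l,w \right)} = l w$
$X{\left(I \right)} = -81 + I^{2} + 30 I$ ($X{\left(I \right)} = \left(I^{2} + 2 \cdot 5 \cdot 3 I\right) - 81 = \left(I^{2} + 10 \cdot 3 I\right) - 81 = \left(I^{2} + 30 I\right) - 81 = -81 + I^{2} + 30 I$)
$\left(- \frac{2365}{11394} + X{\left(c{\left(-7,-6 \right)} \right)}\right) - 1261 = \left(- \frac{2365}{11394} + \left(-81 + \left(\left(-7\right) \left(-6\right)\right)^{2} + 30 \left(\left(-7\right) \left(-6\right)\right)\right)\right) - 1261 = \left(\left(-2365\right) \frac{1}{11394} + \left(-81 + 42^{2} + 30 \cdot 42\right)\right) - 1261 = \left(- \frac{2365}{11394} + \left(-81 + 1764 + 1260\right)\right) - 1261 = \left(- \frac{2365}{11394} + 2943\right) - 1261 = \frac{33530177}{11394} - 1261 = \frac{19162343}{11394}$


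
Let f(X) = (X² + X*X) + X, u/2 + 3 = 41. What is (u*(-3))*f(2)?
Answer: -2280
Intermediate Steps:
u = 76 (u = -6 + 2*41 = -6 + 82 = 76)
f(X) = X + 2*X² (f(X) = (X² + X²) + X = 2*X² + X = X + 2*X²)
(u*(-3))*f(2) = (76*(-3))*(2*(1 + 2*2)) = -456*(1 + 4) = -456*5 = -228*10 = -2280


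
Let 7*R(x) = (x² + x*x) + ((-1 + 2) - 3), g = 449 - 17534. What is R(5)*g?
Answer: -820080/7 ≈ -1.1715e+5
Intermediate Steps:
g = -17085
R(x) = -2/7 + 2*x²/7 (R(x) = ((x² + x*x) + ((-1 + 2) - 3))/7 = ((x² + x²) + (1 - 3))/7 = (2*x² - 2)/7 = (-2 + 2*x²)/7 = -2/7 + 2*x²/7)
R(5)*g = (-2/7 + (2/7)*5²)*(-17085) = (-2/7 + (2/7)*25)*(-17085) = (-2/7 + 50/7)*(-17085) = (48/7)*(-17085) = -820080/7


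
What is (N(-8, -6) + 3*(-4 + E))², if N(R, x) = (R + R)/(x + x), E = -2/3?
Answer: 1444/9 ≈ 160.44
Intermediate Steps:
E = -⅔ (E = -2*⅓ = -⅔ ≈ -0.66667)
N(R, x) = R/x (N(R, x) = (2*R)/((2*x)) = (2*R)*(1/(2*x)) = R/x)
(N(-8, -6) + 3*(-4 + E))² = (-8/(-6) + 3*(-4 - ⅔))² = (-8*(-⅙) + 3*(-14/3))² = (4/3 - 14)² = (-38/3)² = 1444/9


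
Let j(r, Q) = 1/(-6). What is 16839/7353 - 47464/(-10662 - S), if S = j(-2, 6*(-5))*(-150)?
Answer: 58773465/8731279 ≈ 6.7314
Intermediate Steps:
j(r, Q) = -⅙ (j(r, Q) = 1*(-⅙) = -⅙)
S = 25 (S = -⅙*(-150) = 25)
16839/7353 - 47464/(-10662 - S) = 16839/7353 - 47464/(-10662 - 1*25) = 16839*(1/7353) - 47464/(-10662 - 25) = 1871/817 - 47464/(-10687) = 1871/817 - 47464*(-1/10687) = 1871/817 + 47464/10687 = 58773465/8731279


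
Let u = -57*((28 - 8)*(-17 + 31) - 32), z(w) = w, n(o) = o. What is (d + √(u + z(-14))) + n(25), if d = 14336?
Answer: 14361 + 5*I*√566 ≈ 14361.0 + 118.95*I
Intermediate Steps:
u = -14136 (u = -57*(20*14 - 32) = -57*(280 - 32) = -57*248 = -14136)
(d + √(u + z(-14))) + n(25) = (14336 + √(-14136 - 14)) + 25 = (14336 + √(-14150)) + 25 = (14336 + 5*I*√566) + 25 = 14361 + 5*I*√566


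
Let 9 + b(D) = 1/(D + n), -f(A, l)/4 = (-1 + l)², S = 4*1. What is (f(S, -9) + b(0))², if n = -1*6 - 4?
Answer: 16736281/100 ≈ 1.6736e+5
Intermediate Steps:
S = 4
f(A, l) = -4*(-1 + l)²
n = -10 (n = -6 - 4 = -10)
b(D) = -9 + 1/(-10 + D) (b(D) = -9 + 1/(D - 10) = -9 + 1/(-10 + D))
(f(S, -9) + b(0))² = (-4*(-1 - 9)² + (91 - 9*0)/(-10 + 0))² = (-4*(-10)² + (91 + 0)/(-10))² = (-4*100 - ⅒*91)² = (-400 - 91/10)² = (-4091/10)² = 16736281/100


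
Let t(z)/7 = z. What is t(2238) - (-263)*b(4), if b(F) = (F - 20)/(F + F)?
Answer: 15140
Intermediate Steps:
b(F) = (-20 + F)/(2*F) (b(F) = (-20 + F)/((2*F)) = (-20 + F)*(1/(2*F)) = (-20 + F)/(2*F))
t(z) = 7*z
t(2238) - (-263)*b(4) = 7*2238 - (-263)*(½)*(-20 + 4)/4 = 15666 - (-263)*(½)*(¼)*(-16) = 15666 - (-263)*(-2) = 15666 - 1*526 = 15666 - 526 = 15140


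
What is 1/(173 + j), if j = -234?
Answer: -1/61 ≈ -0.016393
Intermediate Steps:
1/(173 + j) = 1/(173 - 234) = 1/(-61) = -1/61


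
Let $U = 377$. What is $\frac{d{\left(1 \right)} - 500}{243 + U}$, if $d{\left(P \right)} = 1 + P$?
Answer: $- \frac{249}{310} \approx -0.80323$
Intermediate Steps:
$\frac{d{\left(1 \right)} - 500}{243 + U} = \frac{\left(1 + 1\right) - 500}{243 + 377} = \frac{2 - 500}{620} = \left(-498\right) \frac{1}{620} = - \frac{249}{310}$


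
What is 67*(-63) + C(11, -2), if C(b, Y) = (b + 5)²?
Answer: -3965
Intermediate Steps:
C(b, Y) = (5 + b)²
67*(-63) + C(11, -2) = 67*(-63) + (5 + 11)² = -4221 + 16² = -4221 + 256 = -3965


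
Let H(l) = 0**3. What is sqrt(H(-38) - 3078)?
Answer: 9*I*sqrt(38) ≈ 55.48*I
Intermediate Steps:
H(l) = 0
sqrt(H(-38) - 3078) = sqrt(0 - 3078) = sqrt(-3078) = 9*I*sqrt(38)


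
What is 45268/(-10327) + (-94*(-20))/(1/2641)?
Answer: 51274335892/10327 ≈ 4.9651e+6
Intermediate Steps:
45268/(-10327) + (-94*(-20))/(1/2641) = 45268*(-1/10327) + 1880/(1/2641) = -45268/10327 + 1880*2641 = -45268/10327 + 4965080 = 51274335892/10327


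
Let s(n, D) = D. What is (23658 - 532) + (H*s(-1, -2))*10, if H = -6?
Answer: 23246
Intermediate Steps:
(23658 - 532) + (H*s(-1, -2))*10 = (23658 - 532) - 6*(-2)*10 = 23126 + 12*10 = 23126 + 120 = 23246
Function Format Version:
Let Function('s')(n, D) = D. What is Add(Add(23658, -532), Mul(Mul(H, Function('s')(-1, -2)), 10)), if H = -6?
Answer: 23246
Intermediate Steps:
Add(Add(23658, -532), Mul(Mul(H, Function('s')(-1, -2)), 10)) = Add(Add(23658, -532), Mul(Mul(-6, -2), 10)) = Add(23126, Mul(12, 10)) = Add(23126, 120) = 23246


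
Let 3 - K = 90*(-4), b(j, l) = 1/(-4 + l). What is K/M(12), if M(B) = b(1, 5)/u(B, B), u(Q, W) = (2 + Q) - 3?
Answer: 3993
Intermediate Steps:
K = 363 (K = 3 - 90*(-4) = 3 - 1*(-360) = 3 + 360 = 363)
u(Q, W) = -1 + Q
M(B) = 1/(-1 + B) (M(B) = 1/((-4 + 5)*(-1 + B)) = 1/(1*(-1 + B)) = 1/(-1 + B))
K/M(12) = 363/(1/(-1 + 12)) = 363/(1/11) = 363*11 = 3993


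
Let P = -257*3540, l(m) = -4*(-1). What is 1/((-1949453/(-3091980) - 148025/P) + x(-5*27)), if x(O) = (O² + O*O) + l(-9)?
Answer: 3906974395/142427943572677 ≈ 2.7431e-5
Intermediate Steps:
l(m) = 4
P = -909780
x(O) = 4 + 2*O² (x(O) = (O² + O*O) + 4 = (O² + O²) + 4 = 2*O² + 4 = 4 + 2*O²)
1/((-1949453/(-3091980) - 148025/P) + x(-5*27)) = 1/((-1949453/(-3091980) - 148025/(-909780)) + (4 + 2*(-5*27)²)) = 1/((-1949453*(-1/3091980) - 148025*(-1/909780)) + (4 + 2*(-135)²)) = 1/((1949453/3091980 + 29605/181956) + (4 + 2*18225)) = 1/(3098977347/3906974395 + (4 + 36450)) = 1/(3098977347/3906974395 + 36454) = 1/(142427943572677/3906974395) = 3906974395/142427943572677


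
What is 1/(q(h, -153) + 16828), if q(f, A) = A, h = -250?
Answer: 1/16675 ≈ 5.9970e-5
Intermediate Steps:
1/(q(h, -153) + 16828) = 1/(-153 + 16828) = 1/16675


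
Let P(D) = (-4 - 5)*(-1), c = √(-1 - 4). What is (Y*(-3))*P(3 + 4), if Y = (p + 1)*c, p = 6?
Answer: -189*I*√5 ≈ -422.62*I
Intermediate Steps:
c = I*√5 (c = √(-5) = I*√5 ≈ 2.2361*I)
Y = 7*I*√5 (Y = (6 + 1)*(I*√5) = 7*(I*√5) = 7*I*√5 ≈ 15.652*I)
P(D) = 9 (P(D) = -9*(-1) = 9)
(Y*(-3))*P(3 + 4) = ((7*I*√5)*(-3))*9 = -21*I*√5*9 = -189*I*√5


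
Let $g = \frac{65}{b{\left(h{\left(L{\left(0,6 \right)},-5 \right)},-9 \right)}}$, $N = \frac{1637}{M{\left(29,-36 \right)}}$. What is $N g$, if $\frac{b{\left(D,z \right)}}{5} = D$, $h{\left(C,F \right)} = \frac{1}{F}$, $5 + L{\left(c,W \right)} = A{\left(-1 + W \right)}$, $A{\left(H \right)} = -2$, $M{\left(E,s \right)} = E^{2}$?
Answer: $- \frac{106405}{841} \approx -126.52$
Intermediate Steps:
$L{\left(c,W \right)} = -7$ ($L{\left(c,W \right)} = -5 - 2 = -7$)
$b{\left(D,z \right)} = 5 D$
$N = \frac{1637}{841}$ ($N = \frac{1637}{29^{2}} = \frac{1637}{841} \approx 1.9465$)
$g = -65$ ($g = \frac{65}{5 \frac{1}{-5}} = \frac{65}{5 \left(- \frac{1}{5}\right)} = \frac{65}{-1} = 65 \left(-1\right) = -65$)
$N g = \frac{1637}{841} \left(-65\right) = - \frac{106405}{841}$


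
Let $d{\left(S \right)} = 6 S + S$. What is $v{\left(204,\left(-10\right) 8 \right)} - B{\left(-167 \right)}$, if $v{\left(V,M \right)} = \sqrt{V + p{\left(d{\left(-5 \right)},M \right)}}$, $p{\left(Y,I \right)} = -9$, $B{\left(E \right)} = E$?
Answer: $167 + \sqrt{195} \approx 180.96$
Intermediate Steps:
$d{\left(S \right)} = 7 S$
$v{\left(V,M \right)} = \sqrt{-9 + V}$ ($v{\left(V,M \right)} = \sqrt{V - 9} = \sqrt{-9 + V}$)
$v{\left(204,\left(-10\right) 8 \right)} - B{\left(-167 \right)} = \sqrt{-9 + 204} - -167 = \sqrt{195} + 167 = 167 + \sqrt{195}$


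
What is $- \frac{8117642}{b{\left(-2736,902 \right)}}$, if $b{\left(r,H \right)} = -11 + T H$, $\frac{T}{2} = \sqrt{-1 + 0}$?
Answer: $\frac{624434}{22759} + \frac{102407176 i}{22759} \approx 27.437 + 4499.6 i$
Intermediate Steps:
$T = 2 i$ ($T = 2 \sqrt{-1 + 0} = 2 \sqrt{-1} = 2 i \approx 2.0 i$)
$b{\left(r,H \right)} = -11 + 2 i H$
$- \frac{8117642}{b{\left(-2736,902 \right)}} = - \frac{8117642}{-11 + 2 i 902} = - \frac{8117642}{-11 + 1804 i} = - 8117642 \frac{-11 - 1804 i}{3254537} = - \frac{624434 \left(-11 - 1804 i\right)}{250349}$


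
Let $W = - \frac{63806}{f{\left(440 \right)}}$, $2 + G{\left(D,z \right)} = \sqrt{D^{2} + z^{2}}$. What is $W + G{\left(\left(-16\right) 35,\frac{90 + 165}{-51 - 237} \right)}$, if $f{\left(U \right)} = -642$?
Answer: $\frac{31261}{321} + \frac{5 \sqrt{115605793}}{96} \approx 657.39$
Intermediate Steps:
$G{\left(D,z \right)} = -2 + \sqrt{D^{2} + z^{2}}$
$W = \frac{31903}{321}$ ($W = - \frac{63806}{-642} = \left(-63806\right) \left(- \frac{1}{642}\right) = \frac{31903}{321} \approx 99.386$)
$W + G{\left(\left(-16\right) 35,\frac{90 + 165}{-51 - 237} \right)} = \frac{31903}{321} - \left(2 - \sqrt{\left(\left(-16\right) 35\right)^{2} + \left(\frac{90 + 165}{-51 - 237}\right)^{2}}\right) = \frac{31903}{321} - \left(2 - \sqrt{\left(-560\right)^{2} + \left(\frac{255}{-288}\right)^{2}}\right) = \frac{31903}{321} - \left(2 - \sqrt{313600 + \left(255 \left(- \frac{1}{288}\right)\right)^{2}}\right) = \frac{31903}{321} - \left(2 - \sqrt{313600 + \left(- \frac{85}{96}\right)^{2}}\right) = \frac{31903}{321} - \left(2 - \sqrt{313600 + \frac{7225}{9216}}\right) = \frac{31903}{321} - \left(2 - \sqrt{\frac{2890144825}{9216}}\right) = \frac{31903}{321} - \left(2 - \frac{5 \sqrt{115605793}}{96}\right) = \frac{31261}{321} + \frac{5 \sqrt{115605793}}{96}$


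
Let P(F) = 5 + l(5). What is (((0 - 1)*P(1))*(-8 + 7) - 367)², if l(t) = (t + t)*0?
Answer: 131044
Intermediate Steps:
l(t) = 0 (l(t) = (2*t)*0 = 0)
P(F) = 5 (P(F) = 5 + 0 = 5)
(((0 - 1)*P(1))*(-8 + 7) - 367)² = (((0 - 1)*5)*(-8 + 7) - 367)² = (-1*5*(-1) - 367)² = (-5*(-1) - 367)² = (5 - 367)² = (-362)² = 131044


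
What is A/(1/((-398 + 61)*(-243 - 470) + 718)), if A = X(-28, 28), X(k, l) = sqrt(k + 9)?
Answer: 240999*I*sqrt(19) ≈ 1.0505e+6*I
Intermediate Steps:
X(k, l) = sqrt(9 + k)
A = I*sqrt(19) (A = sqrt(9 - 28) = sqrt(-19) = I*sqrt(19) ≈ 4.3589*I)
A/(1/((-398 + 61)*(-243 - 470) + 718)) = (I*sqrt(19))/(1/((-398 + 61)*(-243 - 470) + 718)) = (I*sqrt(19))/(1/(-337*(-713) + 718)) = (I*sqrt(19))/(1/(240281 + 718)) = (I*sqrt(19))/(1/240999) = (I*sqrt(19))*240999 = 240999*I*sqrt(19)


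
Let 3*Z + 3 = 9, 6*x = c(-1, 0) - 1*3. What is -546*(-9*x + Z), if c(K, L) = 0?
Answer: -3549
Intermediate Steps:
x = -½ (x = (0 - 1*3)/6 = (0 - 3)/6 = (⅙)*(-3) = -½ ≈ -0.50000)
Z = 2 (Z = -1 + (⅓)*9 = -1 + 3 = 2)
-546*(-9*x + Z) = -546*(-9*(-½) + 2) = -546*(9/2 + 2) = -546*13/2 = -3549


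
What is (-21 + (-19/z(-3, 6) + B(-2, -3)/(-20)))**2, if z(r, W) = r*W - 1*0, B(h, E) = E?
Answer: 12694969/32400 ≈ 391.82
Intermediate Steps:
z(r, W) = W*r (z(r, W) = W*r + 0 = W*r)
(-21 + (-19/z(-3, 6) + B(-2, -3)/(-20)))**2 = (-21 + (-19/(6*(-3)) - 3/(-20)))**2 = (-21 + (-19/(-18) - 3*(-1/20)))**2 = (-21 + (-19*(-1/18) + 3/20))**2 = (-21 + (19/18 + 3/20))**2 = (-21 + 217/180)**2 = (-3563/180)**2 = 12694969/32400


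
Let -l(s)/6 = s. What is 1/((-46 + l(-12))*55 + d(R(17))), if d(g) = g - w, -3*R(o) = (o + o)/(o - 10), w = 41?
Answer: 21/29135 ≈ 0.00072078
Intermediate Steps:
R(o) = -2*o/(3*(-10 + o)) (R(o) = -(o + o)/(3*(o - 10)) = -2*o/(3*(-10 + o)))
d(g) = -41 + g (d(g) = g - 1*41 = g - 41 = -41 + g)
l(s) = -6*s
1/((-46 + l(-12))*55 + d(R(17))) = 1/((-46 - 6*(-12))*55 + (-41 - 2*17/(-30 + 3*17))) = 1/((-46 + 72)*55 + (-41 - 2*17/(-30 + 51))) = 1/(26*55 + (-41 - 2*17/21)) = 1/(1430 + (-41 - 2*17*1/21)) = 1/(1430 + (-41 - 34/21)) = 1/(1430 - 895/21) = 1/(29135/21) = 21/29135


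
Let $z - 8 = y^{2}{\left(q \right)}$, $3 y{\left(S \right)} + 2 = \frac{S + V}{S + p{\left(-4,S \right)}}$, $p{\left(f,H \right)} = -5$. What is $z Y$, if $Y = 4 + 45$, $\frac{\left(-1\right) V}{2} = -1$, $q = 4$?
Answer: $\frac{6664}{9} \approx 740.44$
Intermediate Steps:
$V = 2$ ($V = \left(-2\right) \left(-1\right) = 2$)
$Y = 49$
$y{\left(S \right)} = - \frac{2}{3} + \frac{2 + S}{3 \left(-5 + S\right)}$ ($y{\left(S \right)} = - \frac{2}{3} + \frac{\left(S + 2\right) \frac{1}{S - 5}}{3} = - \frac{2}{3} + \frac{\left(2 + S\right) \frac{1}{-5 + S}}{3} = - \frac{2}{3} + \frac{\frac{1}{-5 + S} \left(2 + S\right)}{3} = - \frac{2}{3} + \frac{2 + S}{3 \left(-5 + S\right)}$)
$z = \frac{136}{9}$ ($z = 8 + \left(\frac{12 - 4}{3 \left(-5 + 4\right)}\right)^{2} = 8 + \left(\frac{12 - 4}{3 \left(-1\right)}\right)^{2} = 8 + \left(\frac{1}{3} \left(-1\right) 8\right)^{2} = 8 + \left(- \frac{8}{3}\right)^{2} = 8 + \frac{64}{9} = \frac{136}{9} \approx 15.111$)
$z Y = \frac{136}{9} \cdot 49 = \frac{6664}{9}$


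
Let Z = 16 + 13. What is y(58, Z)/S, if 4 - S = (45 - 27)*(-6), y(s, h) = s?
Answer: 29/56 ≈ 0.51786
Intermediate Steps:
Z = 29
S = 112 (S = 4 - (45 - 27)*(-6) = 4 - 18*(-6) = 4 - 1*(-108) = 4 + 108 = 112)
y(58, Z)/S = 58/112 = 58*(1/112) = 29/56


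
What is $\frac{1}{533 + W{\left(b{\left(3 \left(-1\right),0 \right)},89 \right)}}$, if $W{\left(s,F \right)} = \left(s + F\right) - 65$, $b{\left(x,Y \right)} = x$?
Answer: $\frac{1}{554} \approx 0.0018051$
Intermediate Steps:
$W{\left(s,F \right)} = -65 + F + s$ ($W{\left(s,F \right)} = \left(F + s\right) - 65 = -65 + F + s$)
$\frac{1}{533 + W{\left(b{\left(3 \left(-1\right),0 \right)},89 \right)}} = \frac{1}{533 + \left(-65 + 89 + 3 \left(-1\right)\right)} = \frac{1}{533 - -21} = \frac{1}{533 + 21} = \frac{1}{554}$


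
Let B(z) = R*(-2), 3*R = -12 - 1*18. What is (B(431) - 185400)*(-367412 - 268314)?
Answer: 117850885880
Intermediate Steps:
R = -10 (R = (-12 - 1*18)/3 = (-12 - 18)/3 = (1/3)*(-30) = -10)
B(z) = 20 (B(z) = -10*(-2) = 20)
(B(431) - 185400)*(-367412 - 268314) = (20 - 185400)*(-367412 - 268314) = -185380*(-635726) = 117850885880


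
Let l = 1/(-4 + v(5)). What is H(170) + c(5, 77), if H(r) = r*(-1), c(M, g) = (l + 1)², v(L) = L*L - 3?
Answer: -54719/324 ≈ -168.89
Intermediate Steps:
v(L) = -3 + L² (v(L) = L² - 3 = -3 + L²)
l = 1/18 (l = 1/(-4 + (-3 + 5²)) = 1/(-4 + (-3 + 25)) = 1/(-4 + 22) = 1/18 ≈ 0.055556)
c(M, g) = 361/324 (c(M, g) = (1/18 + 1)² = (19/18)² = 361/324)
H(r) = -r
H(170) + c(5, 77) = -1*170 + 361/324 = -170 + 361/324 = -54719/324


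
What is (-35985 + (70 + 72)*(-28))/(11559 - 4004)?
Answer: -39961/7555 ≈ -5.2893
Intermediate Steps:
(-35985 + (70 + 72)*(-28))/(11559 - 4004) = (-35985 + 142*(-28))/7555 = (-35985 - 3976)*(1/7555) = -39961*1/7555 = -39961/7555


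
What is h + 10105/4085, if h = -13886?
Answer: -263787/19 ≈ -13884.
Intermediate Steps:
h + 10105/4085 = -13886 + 10105/4085 = -13886 + 10105*(1/4085) = -13886 + 47/19 = -263787/19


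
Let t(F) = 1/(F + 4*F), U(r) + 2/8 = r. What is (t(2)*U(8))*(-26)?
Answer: -403/20 ≈ -20.150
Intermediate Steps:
U(r) = -1/4 + r
t(F) = 1/(5*F)
(t(2)*U(8))*(-26) = (((1/5)/2)*(-1/4 + 8))*(-26) = (((1/5)*(1/2))*(31/4))*(-26) = ((1/10)*(31/4))*(-26) = (31/40)*(-26) = -403/20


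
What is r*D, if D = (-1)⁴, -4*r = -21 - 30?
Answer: 51/4 ≈ 12.750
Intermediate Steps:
r = 51/4 (r = -(-21 - 30)/4 = -¼*(-51) = 51/4 ≈ 12.750)
D = 1
r*D = (51/4)*1 = 51/4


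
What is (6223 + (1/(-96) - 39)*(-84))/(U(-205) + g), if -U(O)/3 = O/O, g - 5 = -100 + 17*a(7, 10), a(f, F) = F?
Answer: 25333/192 ≈ 131.94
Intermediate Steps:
g = 75 (g = 5 + (-100 + 17*10) = 5 + (-100 + 170) = 5 + 70 = 75)
U(O) = -3 (U(O) = -3*O/O = -3*1 = -3)
(6223 + (1/(-96) - 39)*(-84))/(U(-205) + g) = (6223 + (1/(-96) - 39)*(-84))/(-3 + 75) = (6223 + (-1/96 - 39)*(-84))/72 = (6223 - 3745/96*(-84))*(1/72) = (6223 + 26215/8)*(1/72) = (75999/8)*(1/72) = 25333/192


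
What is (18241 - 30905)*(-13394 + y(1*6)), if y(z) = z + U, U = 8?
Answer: 169444320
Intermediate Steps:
y(z) = 8 + z (y(z) = z + 8 = 8 + z)
(18241 - 30905)*(-13394 + y(1*6)) = (18241 - 30905)*(-13394 + (8 + 1*6)) = -12664*(-13394 + (8 + 6)) = -12664*(-13394 + 14) = -12664*(-13380) = 169444320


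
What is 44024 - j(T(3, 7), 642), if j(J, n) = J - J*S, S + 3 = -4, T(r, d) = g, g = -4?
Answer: 44056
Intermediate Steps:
T(r, d) = -4
S = -7 (S = -3 - 4 = -7)
j(J, n) = 8*J (j(J, n) = J - J*(-7) = J - (-7)*J = J + 7*J = 8*J)
44024 - j(T(3, 7), 642) = 44024 - 8*(-4) = 44024 - 1*(-32) = 44024 + 32 = 44056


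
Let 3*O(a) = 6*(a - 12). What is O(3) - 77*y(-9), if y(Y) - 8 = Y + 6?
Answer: -403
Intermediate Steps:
O(a) = -24 + 2*a (O(a) = (6*(a - 12))/3 = (6*(-12 + a))/3 = (-72 + 6*a)/3 = -24 + 2*a)
y(Y) = 14 + Y (y(Y) = 8 + (Y + 6) = 8 + (6 + Y) = 14 + Y)
O(3) - 77*y(-9) = (-24 + 2*3) - 77*(14 - 9) = (-24 + 6) - 77*5 = -18 - 385 = -403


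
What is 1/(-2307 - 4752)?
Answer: -1/7059 ≈ -0.00014166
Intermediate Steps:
1/(-2307 - 4752) = 1/(-7059) = -1/7059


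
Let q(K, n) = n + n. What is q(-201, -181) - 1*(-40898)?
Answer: 40536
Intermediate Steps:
q(K, n) = 2*n
q(-201, -181) - 1*(-40898) = 2*(-181) - 1*(-40898) = -362 + 40898 = 40536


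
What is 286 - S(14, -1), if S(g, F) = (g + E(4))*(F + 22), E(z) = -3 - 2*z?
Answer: 223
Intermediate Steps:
S(g, F) = (-11 + g)*(22 + F) (S(g, F) = (g + (-3 - 2*4))*(F + 22) = (g + (-3 - 8))*(22 + F) = (g - 11)*(22 + F) = (-11 + g)*(22 + F))
286 - S(14, -1) = 286 - (-242 - 11*(-1) + 22*14 - 1*14) = 286 - (-242 + 11 + 308 - 14) = 286 - 1*63 = 286 - 63 = 223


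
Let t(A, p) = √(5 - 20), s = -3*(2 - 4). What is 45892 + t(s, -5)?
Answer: 45892 + I*√15 ≈ 45892.0 + 3.873*I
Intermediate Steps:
s = 6 (s = -3*(-2) = 6)
t(A, p) = I*√15 (t(A, p) = √(-15) = I*√15)
45892 + t(s, -5) = 45892 + I*√15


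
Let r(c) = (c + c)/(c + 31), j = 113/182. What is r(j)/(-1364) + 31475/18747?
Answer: 123534423839/73580287770 ≈ 1.6789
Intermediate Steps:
j = 113/182 (j = 113*(1/182) = 113/182 ≈ 0.62088)
r(c) = 2*c/(31 + c) (r(c) = (2*c)/(31 + c) = 2*c/(31 + c))
r(j)/(-1364) + 31475/18747 = (2*(113/182)/(31 + 113/182))/(-1364) + 31475/18747 = (2*(113/182)/(5755/182))*(-1/1364) + 31475*(1/18747) = (2*(113/182)*(182/5755))*(-1/1364) + 31475/18747 = (226/5755)*(-1/1364) + 31475/18747 = -113/3924910 + 31475/18747 = 123534423839/73580287770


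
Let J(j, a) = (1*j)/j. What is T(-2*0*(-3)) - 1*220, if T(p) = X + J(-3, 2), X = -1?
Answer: -220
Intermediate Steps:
J(j, a) = 1 (J(j, a) = j/j = 1)
T(p) = 0 (T(p) = -1 + 1 = 0)
T(-2*0*(-3)) - 1*220 = 0 - 1*220 = 0 - 220 = -220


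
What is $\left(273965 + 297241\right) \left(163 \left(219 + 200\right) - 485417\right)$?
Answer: $-238261446720$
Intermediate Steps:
$\left(273965 + 297241\right) \left(163 \left(219 + 200\right) - 485417\right) = 571206 \left(163 \cdot 419 - 485417\right) = 571206 \left(68297 - 485417\right) = 571206 \left(-417120\right) = -238261446720$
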